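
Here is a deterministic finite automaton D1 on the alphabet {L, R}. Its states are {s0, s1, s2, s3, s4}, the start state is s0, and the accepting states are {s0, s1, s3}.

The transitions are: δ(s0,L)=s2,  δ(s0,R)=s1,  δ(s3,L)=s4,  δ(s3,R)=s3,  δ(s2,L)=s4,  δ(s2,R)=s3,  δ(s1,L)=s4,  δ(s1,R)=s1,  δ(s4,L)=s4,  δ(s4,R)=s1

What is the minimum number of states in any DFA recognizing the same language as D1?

2

All states are reachable from the start state.
P0 = {s0,s1,s3} | {s2,s4}.
No further refinement is possible. Final partition (2 blocks): {s0,s1,s3} | {s2,s4}.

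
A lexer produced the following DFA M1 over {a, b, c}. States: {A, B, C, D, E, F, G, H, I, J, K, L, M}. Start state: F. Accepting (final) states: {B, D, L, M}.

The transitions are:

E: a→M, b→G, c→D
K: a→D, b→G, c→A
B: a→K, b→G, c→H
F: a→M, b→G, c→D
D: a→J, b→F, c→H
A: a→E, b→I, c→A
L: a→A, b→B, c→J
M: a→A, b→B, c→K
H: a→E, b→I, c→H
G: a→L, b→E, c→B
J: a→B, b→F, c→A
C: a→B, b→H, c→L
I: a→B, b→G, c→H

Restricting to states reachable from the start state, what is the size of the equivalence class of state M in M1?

Reachable states from the start: {A,B,D,E,F,G,H,I,J,K,L,M}. Unreachable: {C} — drop them.
P0 = {B,D,L,M} | {A,E,F,G,H,I,J,K}.
Refine {B,D,L,M} on symbol b: members go to different blocks, giving {B,D} and {L,M}.
On input a, block {A,E,F,G,H,I,J,K} splits into {E,F,G} and {I,J,K} and {A,H}.
The partition is now stable with 5 blocks: {B,D} | {E,F,G} | {L,M} | {I,J,K} | {A,H}.
The equivalence class containing M is {L,M}, of size 2.

2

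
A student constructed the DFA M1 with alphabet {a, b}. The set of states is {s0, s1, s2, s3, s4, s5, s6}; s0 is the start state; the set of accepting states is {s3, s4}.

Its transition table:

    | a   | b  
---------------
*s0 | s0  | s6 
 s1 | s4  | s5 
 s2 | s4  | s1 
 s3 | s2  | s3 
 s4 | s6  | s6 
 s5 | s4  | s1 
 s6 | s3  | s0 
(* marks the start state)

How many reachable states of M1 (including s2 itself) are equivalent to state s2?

3

Start with accepting vs non-accepting: {s3,s4} | {s0,s1,s2,s5,s6}.
On input b, block {s3,s4} splits into {s3} and {s4}.
On input a, block {s0,s1,s2,s5,s6} splits into {s1,s2,s5} and {s0} and {s6}.
The partition is now stable with 5 blocks: {s3} | {s1,s2,s5} | {s4} | {s0} | {s6}.
State s2 belongs to the block {s1,s2,s5}, which has 3 states.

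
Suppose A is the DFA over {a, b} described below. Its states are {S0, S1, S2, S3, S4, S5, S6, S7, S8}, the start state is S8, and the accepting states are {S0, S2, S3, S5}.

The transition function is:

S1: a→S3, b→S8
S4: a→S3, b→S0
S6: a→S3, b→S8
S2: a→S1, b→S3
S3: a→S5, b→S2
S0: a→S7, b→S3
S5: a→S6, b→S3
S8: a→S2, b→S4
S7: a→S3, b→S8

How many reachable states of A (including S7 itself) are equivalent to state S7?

3

Start with accepting vs non-accepting: {S0,S2,S3,S5} | {S1,S4,S6,S7,S8}.
On input a, block {S0,S2,S3,S5} splits into {S0,S2,S5} and {S3}.
On input a, block {S1,S4,S6,S7,S8} splits into {S1,S4,S6,S7} and {S8}.
Split {S1,S4,S6,S7} by δ(·,b) → {S1,S6,S7} and {S4}.
No further refinement is possible. Final partition (5 blocks): {S0,S2,S5} | {S1,S6,S7} | {S3} | {S8} | {S4}.
State S7 belongs to the block {S1,S6,S7}, which has 3 states.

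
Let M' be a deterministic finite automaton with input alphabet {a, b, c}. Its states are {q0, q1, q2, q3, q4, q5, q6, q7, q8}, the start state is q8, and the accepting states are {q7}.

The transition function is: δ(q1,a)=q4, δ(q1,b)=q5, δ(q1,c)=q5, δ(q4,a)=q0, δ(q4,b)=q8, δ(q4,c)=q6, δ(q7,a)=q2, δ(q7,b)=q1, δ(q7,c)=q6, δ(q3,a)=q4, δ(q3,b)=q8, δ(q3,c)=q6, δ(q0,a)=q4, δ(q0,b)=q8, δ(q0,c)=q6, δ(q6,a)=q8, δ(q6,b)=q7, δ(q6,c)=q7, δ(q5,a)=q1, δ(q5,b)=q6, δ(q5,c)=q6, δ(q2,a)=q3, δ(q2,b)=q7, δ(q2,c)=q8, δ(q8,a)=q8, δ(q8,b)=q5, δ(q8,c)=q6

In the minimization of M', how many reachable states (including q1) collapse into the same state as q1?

1

All states are reachable from the start state.
Start with accepting vs non-accepting: {q7} | {q0,q1,q2,q3,q4,q5,q6,q8}.
Split {q0,q1,q2,q3,q4,q5,q6,q8} by δ(·,b) → {q0,q1,q3,q4,q5,q8} and {q2,q6}.
On input b, block {q0,q1,q3,q4,q5,q8} splits into {q0,q1,q3,q4,q8} and {q5}.
Refine {q0,q1,q3,q4,q8} on symbol b: members go to different blocks, giving {q0,q3,q4} and {q1,q8}.
On input a, block {q2,q6} splits into {q2} and {q6}.
Split {q1,q8} by δ(·,a) → {q1} and {q8}.
Stable partition: {q7} | {q0,q3,q4} | {q2} | {q5} | {q1} | {q6} | {q8} — 7 equivalence classes.
State q1 belongs to the block {q1}, which has 1 states.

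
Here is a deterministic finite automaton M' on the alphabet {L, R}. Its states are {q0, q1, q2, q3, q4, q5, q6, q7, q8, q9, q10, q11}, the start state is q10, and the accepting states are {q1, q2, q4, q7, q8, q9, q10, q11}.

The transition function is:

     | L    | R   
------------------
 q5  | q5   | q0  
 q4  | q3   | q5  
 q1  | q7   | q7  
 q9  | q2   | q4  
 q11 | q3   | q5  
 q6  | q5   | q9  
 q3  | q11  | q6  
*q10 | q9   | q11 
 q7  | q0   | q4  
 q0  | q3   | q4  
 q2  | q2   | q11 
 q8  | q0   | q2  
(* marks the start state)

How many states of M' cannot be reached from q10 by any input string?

3

No path from q10 leads to q1, q7, q8; the other 9 states are all reachable.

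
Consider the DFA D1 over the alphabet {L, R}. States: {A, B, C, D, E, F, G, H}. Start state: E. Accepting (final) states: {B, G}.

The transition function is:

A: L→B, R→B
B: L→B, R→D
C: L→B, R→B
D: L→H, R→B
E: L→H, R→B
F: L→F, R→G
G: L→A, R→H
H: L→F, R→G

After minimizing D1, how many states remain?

5

States {C} cannot be reached from the start state, so discard them.
Initial partition by acceptance: {B,G} | {A,D,E,F,H}.
On input L, block {B,G} splits into {B} and {G}.
On input L, block {A,D,E,F,H} splits into {D,E,F,H} and {A}.
Split {D,E,F,H} by δ(·,R) → {D,E} and {F,H}.
The partition is now stable with 5 blocks: {B} | {D,E} | {G} | {A} | {F,H}.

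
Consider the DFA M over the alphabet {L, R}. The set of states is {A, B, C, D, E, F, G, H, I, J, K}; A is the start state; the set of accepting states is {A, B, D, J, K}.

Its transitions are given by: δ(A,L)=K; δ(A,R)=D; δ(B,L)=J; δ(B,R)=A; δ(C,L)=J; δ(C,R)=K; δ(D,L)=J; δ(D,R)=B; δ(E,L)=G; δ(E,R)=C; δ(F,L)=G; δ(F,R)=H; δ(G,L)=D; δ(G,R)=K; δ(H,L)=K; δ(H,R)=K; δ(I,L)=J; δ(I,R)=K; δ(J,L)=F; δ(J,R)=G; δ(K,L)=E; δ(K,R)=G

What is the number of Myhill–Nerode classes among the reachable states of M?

5

Reachable states from the start: {A,B,C,D,E,F,G,H,J,K}. Unreachable: {I} — drop them.
Initial partition by acceptance: {A,B,D,J,K} | {C,E,F,G,H}.
Split {A,B,D,J,K} by δ(·,L) → {A,B,D} and {J,K}.
Split {C,E,F,G,H} by δ(·,L) → {C,H} and {E,F} and {G}.
No further refinement is possible. Final partition (5 blocks): {A,B,D} | {C,H} | {J,K} | {E,F} | {G}.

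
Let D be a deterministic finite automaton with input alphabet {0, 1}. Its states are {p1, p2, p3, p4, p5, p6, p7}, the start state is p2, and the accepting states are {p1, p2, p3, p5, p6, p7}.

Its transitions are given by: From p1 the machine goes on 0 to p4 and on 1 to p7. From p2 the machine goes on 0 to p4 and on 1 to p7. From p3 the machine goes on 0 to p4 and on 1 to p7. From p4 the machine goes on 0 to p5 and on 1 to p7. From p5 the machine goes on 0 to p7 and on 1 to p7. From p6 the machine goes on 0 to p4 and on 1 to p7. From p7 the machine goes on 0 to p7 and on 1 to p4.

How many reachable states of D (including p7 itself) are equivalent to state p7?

1

Reachable states from the start: {p2,p4,p5,p7}. Unreachable: {p1,p3,p6} — drop them.
Start with accepting vs non-accepting: {p2,p5,p7} | {p4}.
Split {p2,p5,p7} by δ(·,0) → {p5,p7} and {p2}.
On input 1, block {p5,p7} splits into {p5} and {p7}.
Stable partition: {p5} | {p4} | {p2} | {p7} — 4 equivalence classes.
The equivalence class containing p7 is {p7}, of size 1.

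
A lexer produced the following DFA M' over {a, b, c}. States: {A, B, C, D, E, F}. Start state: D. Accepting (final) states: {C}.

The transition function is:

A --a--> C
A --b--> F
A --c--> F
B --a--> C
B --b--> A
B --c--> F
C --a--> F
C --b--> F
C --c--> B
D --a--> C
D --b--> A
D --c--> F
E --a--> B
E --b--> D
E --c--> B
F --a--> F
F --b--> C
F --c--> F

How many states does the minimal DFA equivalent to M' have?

4

States {E} cannot be reached from the start state, so discard them.
Start with accepting vs non-accepting: {C} | {A,B,D,F}.
On input a, block {A,B,D,F} splits into {A,B,D} and {F}.
On input b, block {A,B,D} splits into {B,D} and {A}.
No further refinement is possible. Final partition (4 blocks): {C} | {B,D} | {F} | {A}.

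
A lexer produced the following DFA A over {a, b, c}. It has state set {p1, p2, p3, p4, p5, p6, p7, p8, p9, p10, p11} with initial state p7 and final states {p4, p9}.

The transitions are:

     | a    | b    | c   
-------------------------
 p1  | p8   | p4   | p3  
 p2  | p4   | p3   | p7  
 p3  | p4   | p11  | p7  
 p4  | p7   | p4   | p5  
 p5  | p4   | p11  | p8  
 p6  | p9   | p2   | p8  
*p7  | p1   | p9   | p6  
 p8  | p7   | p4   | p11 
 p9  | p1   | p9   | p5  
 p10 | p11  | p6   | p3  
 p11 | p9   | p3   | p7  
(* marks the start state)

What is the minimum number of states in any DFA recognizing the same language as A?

First remove the unreachable states {p10}; 10 states remain.
P0 = {p4,p9} | {p1,p2,p3,p5,p6,p7,p8,p11}.
Refine {p1,p2,p3,p5,p6,p7,p8,p11} on symbol a: members go to different blocks, giving {p2,p3,p5,p6,p11} and {p1,p7,p8}.
Stable partition: {p4,p9} | {p2,p3,p5,p6,p11} | {p1,p7,p8} — 3 equivalence classes.

3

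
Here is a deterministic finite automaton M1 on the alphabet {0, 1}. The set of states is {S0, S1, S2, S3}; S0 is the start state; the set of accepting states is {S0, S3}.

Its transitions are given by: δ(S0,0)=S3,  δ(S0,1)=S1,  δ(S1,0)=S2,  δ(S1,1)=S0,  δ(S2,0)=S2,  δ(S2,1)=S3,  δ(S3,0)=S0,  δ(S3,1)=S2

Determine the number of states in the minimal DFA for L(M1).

All states are reachable from the start state.
Initial partition by acceptance: {S0,S3} | {S1,S2}.
Stable partition: {S0,S3} | {S1,S2} — 2 equivalence classes.

2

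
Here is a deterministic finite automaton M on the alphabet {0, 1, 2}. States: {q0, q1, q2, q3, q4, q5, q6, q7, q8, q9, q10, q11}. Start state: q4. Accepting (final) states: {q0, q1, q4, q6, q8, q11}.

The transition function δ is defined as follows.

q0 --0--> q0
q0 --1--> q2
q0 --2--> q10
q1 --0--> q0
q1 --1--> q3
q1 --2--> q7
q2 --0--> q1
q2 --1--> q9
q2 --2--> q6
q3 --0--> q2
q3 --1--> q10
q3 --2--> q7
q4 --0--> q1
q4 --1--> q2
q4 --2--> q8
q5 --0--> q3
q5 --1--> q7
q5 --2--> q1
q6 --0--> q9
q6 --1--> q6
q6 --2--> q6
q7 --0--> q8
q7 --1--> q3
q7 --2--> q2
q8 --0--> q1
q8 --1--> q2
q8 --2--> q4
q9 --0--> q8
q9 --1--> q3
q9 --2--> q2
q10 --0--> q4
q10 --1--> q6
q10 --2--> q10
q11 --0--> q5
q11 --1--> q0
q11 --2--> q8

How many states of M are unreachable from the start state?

BFS from q4 reaches {q0, q1, q2, q3, q4, q6, q7, q8, q9, q10}; the 2 state(s) q5, q11 are never visited.

2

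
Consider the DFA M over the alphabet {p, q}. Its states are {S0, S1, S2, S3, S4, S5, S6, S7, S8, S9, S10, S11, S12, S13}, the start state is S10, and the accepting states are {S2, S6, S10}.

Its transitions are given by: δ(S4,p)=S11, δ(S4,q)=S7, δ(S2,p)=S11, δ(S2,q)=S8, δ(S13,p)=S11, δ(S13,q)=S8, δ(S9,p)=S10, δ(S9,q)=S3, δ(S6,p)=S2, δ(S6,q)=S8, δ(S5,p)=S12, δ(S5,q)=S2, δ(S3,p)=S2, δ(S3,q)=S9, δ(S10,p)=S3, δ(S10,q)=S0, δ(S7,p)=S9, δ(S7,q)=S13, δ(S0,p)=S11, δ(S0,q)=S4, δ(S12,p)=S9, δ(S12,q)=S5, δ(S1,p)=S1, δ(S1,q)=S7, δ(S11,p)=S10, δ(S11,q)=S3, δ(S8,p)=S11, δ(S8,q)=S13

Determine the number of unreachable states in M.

4

No path from S10 leads to S1, S5, S6, S12; the other 10 states are all reachable.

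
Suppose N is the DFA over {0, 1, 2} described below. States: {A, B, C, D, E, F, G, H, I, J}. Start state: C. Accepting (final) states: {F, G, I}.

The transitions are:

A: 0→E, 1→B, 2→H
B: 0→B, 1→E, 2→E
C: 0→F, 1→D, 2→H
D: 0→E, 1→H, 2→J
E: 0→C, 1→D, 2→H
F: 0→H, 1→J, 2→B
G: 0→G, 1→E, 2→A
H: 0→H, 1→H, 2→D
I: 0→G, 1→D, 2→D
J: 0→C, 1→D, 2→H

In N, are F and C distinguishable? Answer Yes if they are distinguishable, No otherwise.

Yes

First remove the unreachable states {A,G,I}; 7 states remain.
Start with accepting vs non-accepting: {F} | {B,C,D,E,H,J}.
Refine {B,C,D,E,H,J} on symbol 0: members go to different blocks, giving {B,D,E,H,J} and {C}.
On input 0, block {B,D,E,H,J} splits into {B,D,H} and {E,J}.
On input 0, block {B,D,H} splits into {B,H} and {D}.
Split {B,H} by δ(·,1) → {B} and {H}.
Stable partition: {F} | {B} | {C} | {E,J} | {D} | {H} — 6 equivalence classes.
F and C end up in different blocks, so they are distinguishable. For instance, the string 'ε' is accepted from only F.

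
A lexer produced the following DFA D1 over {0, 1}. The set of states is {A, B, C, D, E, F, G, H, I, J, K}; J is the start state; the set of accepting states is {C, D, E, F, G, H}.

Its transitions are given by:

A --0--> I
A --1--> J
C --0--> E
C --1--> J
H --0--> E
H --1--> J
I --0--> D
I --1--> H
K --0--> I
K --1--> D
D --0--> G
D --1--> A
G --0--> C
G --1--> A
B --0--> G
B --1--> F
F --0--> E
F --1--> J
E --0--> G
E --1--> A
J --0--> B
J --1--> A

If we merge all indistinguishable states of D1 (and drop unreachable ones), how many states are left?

3

Reachable states from the start: {A,B,C,D,E,F,G,H,I,J}. Unreachable: {K} — drop them.
Initial partition by acceptance: {C,D,E,F,G,H} | {A,B,I,J}.
Split {A,B,I,J} by δ(·,0) → {A,J} and {B,I}.
Stable partition: {C,D,E,F,G,H} | {A,J} | {B,I} — 3 equivalence classes.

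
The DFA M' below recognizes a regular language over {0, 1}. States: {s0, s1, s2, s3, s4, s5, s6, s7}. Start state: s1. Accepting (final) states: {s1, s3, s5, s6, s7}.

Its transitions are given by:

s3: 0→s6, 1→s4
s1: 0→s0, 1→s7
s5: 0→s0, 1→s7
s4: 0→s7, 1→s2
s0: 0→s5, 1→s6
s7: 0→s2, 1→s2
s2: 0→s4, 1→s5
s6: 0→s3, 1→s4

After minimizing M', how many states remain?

6

All states are reachable from the start state.
Start with accepting vs non-accepting: {s1,s3,s5,s6,s7} | {s0,s2,s4}.
Split {s1,s3,s5,s6,s7} by δ(·,0) → {s1,s5,s7} and {s3,s6}.
Refine {s1,s5,s7} on symbol 1: members go to different blocks, giving {s1,s5} and {s7}.
Split {s0,s2,s4} by δ(·,0) → {s0} and {s2} and {s4}.
Stable partition: {s1,s5} | {s0} | {s3,s6} | {s7} | {s2} | {s4} — 6 equivalence classes.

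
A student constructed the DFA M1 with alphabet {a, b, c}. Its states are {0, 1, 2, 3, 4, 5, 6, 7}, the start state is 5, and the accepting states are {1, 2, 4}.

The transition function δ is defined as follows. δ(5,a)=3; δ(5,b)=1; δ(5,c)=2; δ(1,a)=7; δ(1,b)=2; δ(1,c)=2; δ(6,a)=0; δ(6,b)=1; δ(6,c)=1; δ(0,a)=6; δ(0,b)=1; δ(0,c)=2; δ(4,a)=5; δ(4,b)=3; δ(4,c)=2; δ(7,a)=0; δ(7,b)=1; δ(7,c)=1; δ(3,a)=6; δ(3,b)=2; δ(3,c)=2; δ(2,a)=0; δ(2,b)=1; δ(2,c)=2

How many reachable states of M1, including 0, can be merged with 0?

Reachable states from the start: {0,1,2,3,5,6,7}. Unreachable: {4} — drop them.
Start with accepting vs non-accepting: {1,2} | {0,3,5,6,7}.
The partition is now stable with 2 blocks: {1,2} | {0,3,5,6,7}.
State 0 belongs to the block {0,3,5,6,7}, which has 5 states.

5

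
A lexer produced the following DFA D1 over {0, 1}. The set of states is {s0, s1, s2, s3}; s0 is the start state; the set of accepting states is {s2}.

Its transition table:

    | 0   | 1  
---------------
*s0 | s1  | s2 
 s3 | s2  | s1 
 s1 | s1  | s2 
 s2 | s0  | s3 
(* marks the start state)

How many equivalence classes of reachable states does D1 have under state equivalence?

3

Start with accepting vs non-accepting: {s2} | {s0,s1,s3}.
Split {s0,s1,s3} by δ(·,0) → {s0,s1} and {s3}.
The partition is now stable with 3 blocks: {s2} | {s0,s1} | {s3}.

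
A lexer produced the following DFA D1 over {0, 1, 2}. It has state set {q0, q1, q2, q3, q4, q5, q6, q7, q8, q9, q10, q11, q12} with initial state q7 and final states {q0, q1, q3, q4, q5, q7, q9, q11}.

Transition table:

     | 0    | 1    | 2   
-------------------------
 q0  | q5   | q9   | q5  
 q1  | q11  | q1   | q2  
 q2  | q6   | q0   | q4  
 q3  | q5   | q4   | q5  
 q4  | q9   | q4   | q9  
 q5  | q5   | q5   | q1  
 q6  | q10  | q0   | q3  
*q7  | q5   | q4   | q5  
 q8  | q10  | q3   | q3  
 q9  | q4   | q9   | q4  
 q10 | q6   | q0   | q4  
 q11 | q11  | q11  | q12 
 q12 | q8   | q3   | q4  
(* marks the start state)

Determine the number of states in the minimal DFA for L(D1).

Every state is reachable, so we keep all 13.
Start with accepting vs non-accepting: {q0,q1,q3,q4,q5,q7,q9,q11} | {q2,q6,q8,q10,q12}.
Refine {q0,q1,q3,q4,q5,q7,q9,q11} on symbol 2: members go to different blocks, giving {q0,q3,q4,q5,q7,q9} and {q1,q11}.
Refine {q0,q3,q4,q5,q7,q9} on symbol 2: members go to different blocks, giving {q0,q3,q4,q7,q9} and {q5}.
Split {q0,q3,q4,q7,q9} by δ(·,0) → {q0,q3,q7} and {q4,q9}.
Split {q2,q6,q8,q10,q12} by δ(·,2) → {q2,q10,q12} and {q6,q8}.
The partition is now stable with 6 blocks: {q0,q3,q7} | {q2,q10,q12} | {q1,q11} | {q5} | {q4,q9} | {q6,q8}.

6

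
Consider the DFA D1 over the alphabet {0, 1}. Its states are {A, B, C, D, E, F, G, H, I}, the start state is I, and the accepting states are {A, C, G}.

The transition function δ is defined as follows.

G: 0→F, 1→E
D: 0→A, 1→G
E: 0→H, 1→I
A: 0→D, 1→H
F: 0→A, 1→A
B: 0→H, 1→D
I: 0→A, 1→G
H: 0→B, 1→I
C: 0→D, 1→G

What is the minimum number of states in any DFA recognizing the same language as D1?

First remove the unreachable states {C}; 8 states remain.
P0 = {A,G} | {B,D,E,F,H,I}.
On input 0, block {B,D,E,F,H,I} splits into {B,E,H} and {D,F,I}.
The partition is now stable with 3 blocks: {A,G} | {B,E,H} | {D,F,I}.

3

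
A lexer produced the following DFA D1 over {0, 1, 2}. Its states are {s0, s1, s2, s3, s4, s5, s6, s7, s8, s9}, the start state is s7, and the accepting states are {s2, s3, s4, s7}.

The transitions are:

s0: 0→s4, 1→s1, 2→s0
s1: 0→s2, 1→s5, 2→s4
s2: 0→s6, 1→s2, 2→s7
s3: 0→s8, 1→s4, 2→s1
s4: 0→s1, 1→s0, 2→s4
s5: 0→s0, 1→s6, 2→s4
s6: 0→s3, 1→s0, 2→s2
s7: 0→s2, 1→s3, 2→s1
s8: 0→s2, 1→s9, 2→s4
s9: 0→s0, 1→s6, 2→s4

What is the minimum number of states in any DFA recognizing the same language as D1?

All states are reachable from the start state.
Start with accepting vs non-accepting: {s2,s3,s4,s7} | {s0,s1,s5,s6,s8,s9}.
Split {s2,s3,s4,s7} by δ(·,0) → {s2,s3,s4} and {s7}.
On input 1, block {s2,s3,s4} splits into {s2,s3} and {s4}.
Refine {s2,s3} on symbol 1: members go to different blocks, giving {s2} and {s3}.
On input 0, block {s0,s1,s5,s6,s8,s9} splits into {s1,s8} and {s5,s9} and {s0} and {s6}.
The partition is now stable with 8 blocks: {s2} | {s1,s8} | {s7} | {s4} | {s3} | {s5,s9} | {s0} | {s6}.

8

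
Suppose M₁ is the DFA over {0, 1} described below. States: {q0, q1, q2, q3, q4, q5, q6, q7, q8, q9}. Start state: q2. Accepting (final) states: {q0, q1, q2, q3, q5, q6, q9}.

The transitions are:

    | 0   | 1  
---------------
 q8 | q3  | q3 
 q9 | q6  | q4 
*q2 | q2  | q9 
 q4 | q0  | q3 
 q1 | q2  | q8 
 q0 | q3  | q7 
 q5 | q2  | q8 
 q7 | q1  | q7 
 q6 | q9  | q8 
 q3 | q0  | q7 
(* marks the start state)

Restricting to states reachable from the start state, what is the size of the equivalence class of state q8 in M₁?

Reachable states from the start: {q0,q1,q2,q3,q4,q6,q7,q8,q9}. Unreachable: {q5} — drop them.
Start with accepting vs non-accepting: {q0,q1,q2,q3,q6,q9} | {q4,q7,q8}.
On input 1, block {q0,q1,q2,q3,q6,q9} splits into {q0,q1,q3,q6,q9} and {q2}.
Refine {q0,q1,q3,q6,q9} on symbol 0: members go to different blocks, giving {q0,q3,q6,q9} and {q1}.
Refine {q4,q7,q8} on symbol 0: members go to different blocks, giving {q4,q8} and {q7}.
On input 1, block {q0,q3,q6,q9} splits into {q0,q3} and {q6,q9}.
The partition is now stable with 6 blocks: {q0,q3} | {q4,q8} | {q2} | {q1} | {q7} | {q6,q9}.
The equivalence class containing q8 is {q4,q8}, of size 2.

2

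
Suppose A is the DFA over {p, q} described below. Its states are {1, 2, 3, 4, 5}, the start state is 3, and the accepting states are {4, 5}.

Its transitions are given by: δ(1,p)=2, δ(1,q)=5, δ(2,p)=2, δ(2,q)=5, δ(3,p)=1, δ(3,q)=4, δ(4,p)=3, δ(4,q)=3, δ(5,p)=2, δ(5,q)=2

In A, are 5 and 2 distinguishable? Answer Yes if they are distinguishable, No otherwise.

Initial partition by acceptance: {4,5} | {1,2,3}.
No further refinement is possible. Final partition (2 blocks): {4,5} | {1,2,3}.
5 and 2 end up in different blocks, so they are distinguishable. For instance, the string 'ε' is accepted from only 5.

Yes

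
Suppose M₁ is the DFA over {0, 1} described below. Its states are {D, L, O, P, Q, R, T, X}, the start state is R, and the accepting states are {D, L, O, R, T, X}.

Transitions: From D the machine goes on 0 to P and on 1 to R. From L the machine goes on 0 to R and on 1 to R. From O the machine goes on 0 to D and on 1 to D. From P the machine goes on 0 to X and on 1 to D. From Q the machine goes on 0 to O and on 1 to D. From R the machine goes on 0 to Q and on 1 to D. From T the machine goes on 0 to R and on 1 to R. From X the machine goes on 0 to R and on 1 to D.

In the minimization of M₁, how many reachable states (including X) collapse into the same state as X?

First remove the unreachable states {L,T}; 6 states remain.
P0 = {D,O,R,X} | {P,Q}.
On input 0, block {D,O,R,X} splits into {O,X} and {D,R}.
No further refinement is possible. Final partition (3 blocks): {O,X} | {P,Q} | {D,R}.
State X belongs to the block {O,X}, which has 2 states.

2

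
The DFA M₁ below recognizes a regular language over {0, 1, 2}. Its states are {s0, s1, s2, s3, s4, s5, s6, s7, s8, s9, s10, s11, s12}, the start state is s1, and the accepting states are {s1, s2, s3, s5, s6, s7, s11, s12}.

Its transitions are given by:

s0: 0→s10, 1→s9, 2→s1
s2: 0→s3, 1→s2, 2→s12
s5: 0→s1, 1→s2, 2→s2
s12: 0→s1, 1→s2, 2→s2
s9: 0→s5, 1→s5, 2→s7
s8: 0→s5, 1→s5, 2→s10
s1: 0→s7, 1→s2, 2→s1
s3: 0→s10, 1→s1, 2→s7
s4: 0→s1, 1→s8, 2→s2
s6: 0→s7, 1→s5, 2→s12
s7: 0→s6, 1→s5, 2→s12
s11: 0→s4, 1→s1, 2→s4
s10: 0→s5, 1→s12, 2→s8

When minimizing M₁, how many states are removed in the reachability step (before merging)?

Starting at s1 and following transitions, the reachable set is {s1, s2, s3, s5, s6, s7, s8, s10, s12}. That leaves s0, s4, s9, s11 unreachable — 4 in total.

4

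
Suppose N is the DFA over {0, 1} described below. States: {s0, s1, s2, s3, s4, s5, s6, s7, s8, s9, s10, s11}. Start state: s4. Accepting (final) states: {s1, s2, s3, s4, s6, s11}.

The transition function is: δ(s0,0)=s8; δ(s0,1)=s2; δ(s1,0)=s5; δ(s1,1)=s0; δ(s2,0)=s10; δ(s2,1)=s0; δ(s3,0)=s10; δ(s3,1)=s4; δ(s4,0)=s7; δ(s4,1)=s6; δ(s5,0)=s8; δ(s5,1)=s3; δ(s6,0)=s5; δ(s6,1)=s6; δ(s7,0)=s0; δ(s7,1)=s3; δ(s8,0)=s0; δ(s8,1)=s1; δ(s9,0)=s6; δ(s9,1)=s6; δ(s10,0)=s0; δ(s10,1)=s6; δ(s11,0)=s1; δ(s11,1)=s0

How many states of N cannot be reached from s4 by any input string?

BFS from s4 reaches {s0, s1, s2, s3, s4, s5, s6, s7, s8, s10}; the 2 state(s) s9, s11 are never visited.

2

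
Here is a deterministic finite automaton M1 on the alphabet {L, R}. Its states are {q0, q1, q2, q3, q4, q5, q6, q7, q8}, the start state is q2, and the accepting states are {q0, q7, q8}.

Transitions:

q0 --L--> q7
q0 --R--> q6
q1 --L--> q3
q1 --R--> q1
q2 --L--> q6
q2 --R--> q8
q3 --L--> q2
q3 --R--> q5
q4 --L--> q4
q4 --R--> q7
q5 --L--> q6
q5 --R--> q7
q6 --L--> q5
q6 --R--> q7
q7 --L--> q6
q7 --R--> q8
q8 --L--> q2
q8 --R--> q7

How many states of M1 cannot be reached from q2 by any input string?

No path from q2 leads to q0, q1, q3, q4; the other 5 states are all reachable.

4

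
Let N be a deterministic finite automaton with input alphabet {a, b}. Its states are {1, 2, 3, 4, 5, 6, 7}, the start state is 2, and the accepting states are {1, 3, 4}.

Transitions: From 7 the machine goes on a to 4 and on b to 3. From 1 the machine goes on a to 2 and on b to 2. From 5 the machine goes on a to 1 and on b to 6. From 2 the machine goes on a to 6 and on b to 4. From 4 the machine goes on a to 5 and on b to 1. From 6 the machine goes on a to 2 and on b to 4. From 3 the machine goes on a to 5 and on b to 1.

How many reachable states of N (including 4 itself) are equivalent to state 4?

1

First remove the unreachable states {3,7}; 5 states remain.
Initial partition by acceptance: {1,4} | {2,5,6}.
On input b, block {1,4} splits into {1} and {4}.
Refine {2,5,6} on symbol a: members go to different blocks, giving {2,6} and {5}.
Stable partition: {1} | {2,6} | {4} | {5} — 4 equivalence classes.
State 4 belongs to the block {4}, which has 1 states.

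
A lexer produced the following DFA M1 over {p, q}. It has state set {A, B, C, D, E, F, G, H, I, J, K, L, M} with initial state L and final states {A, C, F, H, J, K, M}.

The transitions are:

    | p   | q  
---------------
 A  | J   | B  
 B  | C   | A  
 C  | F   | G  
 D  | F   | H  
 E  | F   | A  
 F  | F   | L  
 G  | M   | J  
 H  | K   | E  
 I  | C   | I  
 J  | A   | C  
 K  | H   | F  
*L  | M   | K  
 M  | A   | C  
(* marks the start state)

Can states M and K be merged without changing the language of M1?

Yes

States {D,I} cannot be reached from the start state, so discard them.
P0 = {A,C,F,H,J,K,M} | {B,E,G,L}.
On input q, block {A,C,F,H,J,K,M} splits into {A,C,F,H} and {J,K,M}.
Refine {A,C,F,H} on symbol p: members go to different blocks, giving {A,H} and {C,F}.
On input p, block {B,E,G,L} splits into {B,E} and {G,L}.
The partition is now stable with 5 blocks: {A,H} | {B,E} | {J,K,M} | {C,F} | {G,L}.
M and K lie in the same block of the stable partition, so they are equivalent — no string distinguishes them.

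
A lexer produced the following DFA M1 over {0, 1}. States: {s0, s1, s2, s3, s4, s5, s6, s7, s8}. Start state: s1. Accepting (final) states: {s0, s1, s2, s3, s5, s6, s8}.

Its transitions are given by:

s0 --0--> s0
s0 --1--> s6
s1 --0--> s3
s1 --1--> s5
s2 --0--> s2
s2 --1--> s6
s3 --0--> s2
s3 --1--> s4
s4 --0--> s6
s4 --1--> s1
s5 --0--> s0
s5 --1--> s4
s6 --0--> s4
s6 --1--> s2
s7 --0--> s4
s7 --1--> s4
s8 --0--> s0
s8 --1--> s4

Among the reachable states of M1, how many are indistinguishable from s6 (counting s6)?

Reachable states from the start: {s0,s1,s2,s3,s4,s5,s6}. Unreachable: {s7,s8} — drop them.
P0 = {s0,s1,s2,s3,s5,s6} | {s4}.
On input 0, block {s0,s1,s2,s3,s5,s6} splits into {s0,s1,s2,s3,s5} and {s6}.
Refine {s0,s1,s2,s3,s5} on symbol 1: members go to different blocks, giving {s0,s2} and {s3,s5} and {s1}.
No further refinement is possible. Final partition (5 blocks): {s0,s2} | {s4} | {s6} | {s3,s5} | {s1}.
State s6 belongs to the block {s6}, which has 1 states.

1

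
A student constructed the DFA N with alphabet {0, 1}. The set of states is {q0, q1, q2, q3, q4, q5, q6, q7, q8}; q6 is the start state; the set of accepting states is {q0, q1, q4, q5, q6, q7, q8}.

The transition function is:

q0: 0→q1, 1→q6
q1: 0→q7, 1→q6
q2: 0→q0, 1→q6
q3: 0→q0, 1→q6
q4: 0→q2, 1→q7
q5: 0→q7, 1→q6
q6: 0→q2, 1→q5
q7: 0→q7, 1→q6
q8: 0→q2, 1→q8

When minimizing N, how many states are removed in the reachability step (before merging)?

No path from q6 leads to q3, q4, q8; the other 6 states are all reachable.

3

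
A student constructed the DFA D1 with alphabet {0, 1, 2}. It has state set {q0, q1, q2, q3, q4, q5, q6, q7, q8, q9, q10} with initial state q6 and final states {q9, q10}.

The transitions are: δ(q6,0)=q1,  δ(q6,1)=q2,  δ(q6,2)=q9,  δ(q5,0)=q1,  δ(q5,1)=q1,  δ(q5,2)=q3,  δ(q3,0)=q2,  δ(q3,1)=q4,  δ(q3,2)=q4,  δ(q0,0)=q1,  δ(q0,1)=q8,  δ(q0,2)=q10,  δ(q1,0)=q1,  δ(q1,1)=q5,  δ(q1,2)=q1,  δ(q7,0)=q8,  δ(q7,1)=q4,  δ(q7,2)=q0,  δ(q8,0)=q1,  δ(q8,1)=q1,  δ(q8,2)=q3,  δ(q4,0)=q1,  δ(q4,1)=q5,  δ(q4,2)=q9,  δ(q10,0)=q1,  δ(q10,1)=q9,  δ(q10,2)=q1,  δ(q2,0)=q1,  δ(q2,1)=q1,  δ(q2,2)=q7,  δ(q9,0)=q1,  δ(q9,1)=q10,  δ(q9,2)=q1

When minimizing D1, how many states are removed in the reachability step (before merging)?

Every one of the 11 states is reachable from q6.

0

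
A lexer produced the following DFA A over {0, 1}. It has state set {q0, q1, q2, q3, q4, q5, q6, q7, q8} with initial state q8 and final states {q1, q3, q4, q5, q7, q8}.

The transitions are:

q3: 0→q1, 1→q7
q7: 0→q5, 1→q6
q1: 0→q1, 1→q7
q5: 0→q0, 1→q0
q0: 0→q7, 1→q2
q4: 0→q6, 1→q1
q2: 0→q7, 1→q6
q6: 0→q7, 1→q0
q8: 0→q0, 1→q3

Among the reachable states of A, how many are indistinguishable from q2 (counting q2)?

3

Reachable states from the start: {q0,q1,q2,q3,q5,q6,q7,q8}. Unreachable: {q4} — drop them.
P0 = {q1,q3,q5,q7,q8} | {q0,q2,q6}.
On input 0, block {q1,q3,q5,q7,q8} splits into {q1,q3,q7} and {q5,q8}.
Refine {q1,q3,q7} on symbol 0: members go to different blocks, giving {q1,q3} and {q7}.
On input 1, block {q5,q8} splits into {q5} and {q8}.
The partition is now stable with 5 blocks: {q1,q3} | {q0,q2,q6} | {q5} | {q7} | {q8}.
State q2 belongs to the block {q0,q2,q6}, which has 3 states.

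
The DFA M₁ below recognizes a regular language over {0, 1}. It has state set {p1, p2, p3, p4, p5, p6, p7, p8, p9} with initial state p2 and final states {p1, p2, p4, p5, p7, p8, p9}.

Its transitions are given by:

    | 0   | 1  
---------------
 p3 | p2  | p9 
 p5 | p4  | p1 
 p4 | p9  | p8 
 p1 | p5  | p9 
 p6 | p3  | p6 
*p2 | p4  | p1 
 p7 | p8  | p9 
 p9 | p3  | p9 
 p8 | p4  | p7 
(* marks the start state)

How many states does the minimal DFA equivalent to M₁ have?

5

First remove the unreachable states {p6}; 8 states remain.
P0 = {p1,p2,p4,p5,p7,p8,p9} | {p3}.
Split {p1,p2,p4,p5,p7,p8,p9} by δ(·,0) → {p1,p2,p4,p5,p7,p8} and {p9}.
Refine {p1,p2,p4,p5,p7,p8} on symbol 0: members go to different blocks, giving {p1,p2,p5,p7,p8} and {p4}.
Refine {p1,p2,p5,p7,p8} on symbol 0: members go to different blocks, giving {p2,p5,p8} and {p1,p7}.
No further refinement is possible. Final partition (5 blocks): {p2,p5,p8} | {p3} | {p9} | {p4} | {p1,p7}.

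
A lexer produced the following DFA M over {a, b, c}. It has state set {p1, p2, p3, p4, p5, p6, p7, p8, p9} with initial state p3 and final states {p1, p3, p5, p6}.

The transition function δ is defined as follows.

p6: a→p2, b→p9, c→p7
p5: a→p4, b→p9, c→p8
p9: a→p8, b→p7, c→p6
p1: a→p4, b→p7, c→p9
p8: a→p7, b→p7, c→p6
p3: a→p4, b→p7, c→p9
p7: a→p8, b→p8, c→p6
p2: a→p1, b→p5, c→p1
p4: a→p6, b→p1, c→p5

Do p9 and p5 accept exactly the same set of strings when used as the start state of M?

Start with accepting vs non-accepting: {p1,p3,p5,p6} | {p2,p4,p7,p8,p9}.
On input a, block {p2,p4,p7,p8,p9} splits into {p7,p8,p9} and {p2,p4}.
Stable partition: {p1,p3,p5,p6} | {p7,p8,p9} | {p2,p4} — 3 equivalence classes.
p9 and p5 end up in different blocks, so they are distinguishable. For instance, the string 'ε' is accepted from only p5.

No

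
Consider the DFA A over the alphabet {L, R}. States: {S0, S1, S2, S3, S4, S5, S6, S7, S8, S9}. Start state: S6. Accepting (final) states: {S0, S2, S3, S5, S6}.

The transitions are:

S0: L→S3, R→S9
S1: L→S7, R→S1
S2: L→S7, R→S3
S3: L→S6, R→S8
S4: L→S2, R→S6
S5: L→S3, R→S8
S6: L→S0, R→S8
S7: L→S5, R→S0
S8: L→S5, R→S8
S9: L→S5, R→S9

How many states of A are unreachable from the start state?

4

Starting at S6 and following transitions, the reachable set is {S0, S3, S5, S6, S8, S9}. That leaves S1, S2, S4, S7 unreachable — 4 in total.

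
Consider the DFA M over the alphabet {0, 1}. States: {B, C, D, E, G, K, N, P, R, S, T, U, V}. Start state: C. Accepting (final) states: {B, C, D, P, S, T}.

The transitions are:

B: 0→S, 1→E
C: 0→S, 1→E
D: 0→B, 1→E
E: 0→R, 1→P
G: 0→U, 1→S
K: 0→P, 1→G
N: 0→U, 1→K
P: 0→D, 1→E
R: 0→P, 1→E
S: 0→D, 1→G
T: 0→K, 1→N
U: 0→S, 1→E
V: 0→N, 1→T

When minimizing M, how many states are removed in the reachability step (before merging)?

No path from C leads to K, N, T, V; the other 9 states are all reachable.

4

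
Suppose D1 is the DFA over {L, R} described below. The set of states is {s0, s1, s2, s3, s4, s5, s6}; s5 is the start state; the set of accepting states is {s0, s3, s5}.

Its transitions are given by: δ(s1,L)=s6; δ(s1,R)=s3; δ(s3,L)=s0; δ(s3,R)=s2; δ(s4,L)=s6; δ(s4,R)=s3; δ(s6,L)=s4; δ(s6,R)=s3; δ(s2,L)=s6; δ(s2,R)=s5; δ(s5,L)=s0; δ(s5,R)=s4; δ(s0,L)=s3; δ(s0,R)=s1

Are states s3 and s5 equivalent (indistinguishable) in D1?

Every state is reachable, so we keep all 7.
Initial partition by acceptance: {s0,s3,s5} | {s1,s2,s4,s6}.
The partition is now stable with 2 blocks: {s0,s3,s5} | {s1,s2,s4,s6}.
s3 and s5 lie in the same block of the stable partition, so they are equivalent — no string distinguishes them.

Yes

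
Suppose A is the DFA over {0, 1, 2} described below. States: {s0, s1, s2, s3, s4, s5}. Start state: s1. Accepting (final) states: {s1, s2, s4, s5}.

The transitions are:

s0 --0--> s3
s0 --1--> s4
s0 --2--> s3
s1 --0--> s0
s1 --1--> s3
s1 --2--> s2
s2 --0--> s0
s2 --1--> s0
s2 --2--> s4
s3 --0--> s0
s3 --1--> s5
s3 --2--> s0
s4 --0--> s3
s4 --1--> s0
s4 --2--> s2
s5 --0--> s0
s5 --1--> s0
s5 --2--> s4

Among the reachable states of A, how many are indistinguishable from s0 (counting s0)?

All states are reachable from the start state.
P0 = {s1,s2,s4,s5} | {s0,s3}.
No further refinement is possible. Final partition (2 blocks): {s1,s2,s4,s5} | {s0,s3}.
State s0 belongs to the block {s0,s3}, which has 2 states.

2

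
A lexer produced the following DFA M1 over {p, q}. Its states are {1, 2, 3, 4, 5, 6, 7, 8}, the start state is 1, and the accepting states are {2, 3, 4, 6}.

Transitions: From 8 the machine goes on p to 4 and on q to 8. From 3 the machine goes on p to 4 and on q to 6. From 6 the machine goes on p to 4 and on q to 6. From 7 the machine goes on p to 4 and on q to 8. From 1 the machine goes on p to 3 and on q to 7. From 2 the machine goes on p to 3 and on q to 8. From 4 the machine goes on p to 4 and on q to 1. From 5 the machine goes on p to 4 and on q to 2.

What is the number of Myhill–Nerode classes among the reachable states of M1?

4

Reachable states from the start: {1,3,4,6,7,8}. Unreachable: {2,5} — drop them.
Initial partition by acceptance: {3,4,6} | {1,7,8}.
Split {3,4,6} by δ(·,q) → {3,6} and {4}.
Split {1,7,8} by δ(·,p) → {7,8} and {1}.
Stable partition: {3,6} | {7,8} | {4} | {1} — 4 equivalence classes.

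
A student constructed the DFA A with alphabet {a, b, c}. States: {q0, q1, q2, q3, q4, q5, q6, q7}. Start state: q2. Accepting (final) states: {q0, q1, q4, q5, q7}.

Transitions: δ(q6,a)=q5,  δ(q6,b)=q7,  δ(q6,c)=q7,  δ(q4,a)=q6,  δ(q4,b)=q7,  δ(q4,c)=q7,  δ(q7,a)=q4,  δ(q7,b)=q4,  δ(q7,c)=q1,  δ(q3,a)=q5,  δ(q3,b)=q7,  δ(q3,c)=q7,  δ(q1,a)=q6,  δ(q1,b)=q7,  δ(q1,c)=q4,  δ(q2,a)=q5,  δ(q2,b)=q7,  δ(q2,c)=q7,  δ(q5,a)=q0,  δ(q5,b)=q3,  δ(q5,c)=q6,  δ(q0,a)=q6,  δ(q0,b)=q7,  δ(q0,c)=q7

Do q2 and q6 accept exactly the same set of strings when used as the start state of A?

Yes

All states are reachable from the start state.
Initial partition by acceptance: {q0,q1,q4,q5,q7} | {q2,q3,q6}.
Split {q0,q1,q4,q5,q7} by δ(·,a) → {q0,q1,q4} and {q5,q7}.
Split {q0,q1,q4} by δ(·,c) → {q0,q4} and {q1}.
Refine {q5,q7} on symbol b: members go to different blocks, giving {q5} and {q7}.
No further refinement is possible. Final partition (5 blocks): {q0,q4} | {q2,q3,q6} | {q5} | {q1} | {q7}.
q2 and q6 lie in the same block of the stable partition, so they are equivalent — no string distinguishes them.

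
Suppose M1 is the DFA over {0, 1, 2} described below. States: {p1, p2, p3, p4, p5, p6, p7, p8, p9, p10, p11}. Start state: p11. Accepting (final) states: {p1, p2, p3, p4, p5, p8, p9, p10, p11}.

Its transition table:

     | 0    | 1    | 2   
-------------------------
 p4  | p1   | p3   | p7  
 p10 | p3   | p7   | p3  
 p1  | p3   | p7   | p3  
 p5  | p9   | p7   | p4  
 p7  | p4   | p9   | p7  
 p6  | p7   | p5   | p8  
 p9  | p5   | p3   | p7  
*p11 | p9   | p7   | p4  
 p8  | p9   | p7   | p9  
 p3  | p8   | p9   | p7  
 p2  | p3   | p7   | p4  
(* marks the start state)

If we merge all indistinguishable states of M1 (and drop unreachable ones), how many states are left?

3

States {p2,p6,p10} cannot be reached from the start state, so discard them.
Start with accepting vs non-accepting: {p1,p3,p4,p5,p8,p9,p11} | {p7}.
Split {p1,p3,p4,p5,p8,p9,p11} by δ(·,1) → {p1,p5,p8,p11} and {p3,p4,p9}.
No further refinement is possible. Final partition (3 blocks): {p1,p5,p8,p11} | {p7} | {p3,p4,p9}.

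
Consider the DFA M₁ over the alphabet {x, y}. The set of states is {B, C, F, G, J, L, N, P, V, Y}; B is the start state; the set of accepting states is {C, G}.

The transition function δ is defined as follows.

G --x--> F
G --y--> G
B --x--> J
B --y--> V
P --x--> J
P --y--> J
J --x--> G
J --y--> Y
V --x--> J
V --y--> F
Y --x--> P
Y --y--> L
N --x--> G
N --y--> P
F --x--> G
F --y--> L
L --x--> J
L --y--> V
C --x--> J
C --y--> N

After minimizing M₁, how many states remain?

Reachable states from the start: {B,F,G,J,L,P,V,Y}. Unreachable: {C,N} — drop them.
Initial partition by acceptance: {G} | {B,F,J,L,P,V,Y}.
Split {B,F,J,L,P,V,Y} by δ(·,x) → {B,L,P,V,Y} and {F,J}.
Refine {B,L,P,V,Y} on symbol x: members go to different blocks, giving {B,L,P,V} and {Y}.
Split {B,L,P,V} by δ(·,y) → {B,L} and {P,V}.
Refine {F,J} on symbol y: members go to different blocks, giving {J} and {F}.
On input y, block {P,V} splits into {V} and {P}.
Stable partition: {G} | {B,L} | {J} | {Y} | {V} | {F} | {P} — 7 equivalence classes.

7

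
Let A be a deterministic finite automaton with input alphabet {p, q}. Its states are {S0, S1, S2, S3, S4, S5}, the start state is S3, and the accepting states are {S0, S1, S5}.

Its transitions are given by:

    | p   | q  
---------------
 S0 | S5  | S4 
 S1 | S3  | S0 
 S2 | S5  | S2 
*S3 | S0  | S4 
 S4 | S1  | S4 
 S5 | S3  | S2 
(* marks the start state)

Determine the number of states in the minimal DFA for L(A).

6

P0 = {S0,S1,S5} | {S2,S3,S4}.
On input p, block {S0,S1,S5} splits into {S1,S5} and {S0}.
Split {S1,S5} by δ(·,q) → {S1} and {S5}.
On input p, block {S2,S3,S4} splits into {S2} and {S3} and {S4}.
No further refinement is possible. Final partition (6 blocks): {S1} | {S2} | {S0} | {S5} | {S3} | {S4}.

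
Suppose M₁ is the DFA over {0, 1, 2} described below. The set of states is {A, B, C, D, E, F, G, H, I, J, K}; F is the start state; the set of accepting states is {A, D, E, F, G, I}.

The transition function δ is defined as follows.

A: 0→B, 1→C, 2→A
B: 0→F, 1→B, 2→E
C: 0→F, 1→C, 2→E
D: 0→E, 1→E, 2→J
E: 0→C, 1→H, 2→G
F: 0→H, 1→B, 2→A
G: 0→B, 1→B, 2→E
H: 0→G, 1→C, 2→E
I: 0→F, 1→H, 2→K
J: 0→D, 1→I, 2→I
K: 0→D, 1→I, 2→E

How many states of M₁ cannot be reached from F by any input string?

4

BFS from F reaches {A, B, C, E, F, G, H}; the 4 state(s) D, I, J, K are never visited.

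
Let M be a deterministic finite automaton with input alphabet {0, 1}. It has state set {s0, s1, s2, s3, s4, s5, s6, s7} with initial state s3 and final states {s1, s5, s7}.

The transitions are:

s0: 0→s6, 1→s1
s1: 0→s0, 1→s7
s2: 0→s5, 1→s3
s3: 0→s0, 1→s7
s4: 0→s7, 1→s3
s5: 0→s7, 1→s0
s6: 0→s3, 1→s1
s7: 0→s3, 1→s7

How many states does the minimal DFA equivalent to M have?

First remove the unreachable states {s2,s4,s5}; 5 states remain.
Start with accepting vs non-accepting: {s1,s7} | {s0,s3,s6}.
The partition is now stable with 2 blocks: {s1,s7} | {s0,s3,s6}.

2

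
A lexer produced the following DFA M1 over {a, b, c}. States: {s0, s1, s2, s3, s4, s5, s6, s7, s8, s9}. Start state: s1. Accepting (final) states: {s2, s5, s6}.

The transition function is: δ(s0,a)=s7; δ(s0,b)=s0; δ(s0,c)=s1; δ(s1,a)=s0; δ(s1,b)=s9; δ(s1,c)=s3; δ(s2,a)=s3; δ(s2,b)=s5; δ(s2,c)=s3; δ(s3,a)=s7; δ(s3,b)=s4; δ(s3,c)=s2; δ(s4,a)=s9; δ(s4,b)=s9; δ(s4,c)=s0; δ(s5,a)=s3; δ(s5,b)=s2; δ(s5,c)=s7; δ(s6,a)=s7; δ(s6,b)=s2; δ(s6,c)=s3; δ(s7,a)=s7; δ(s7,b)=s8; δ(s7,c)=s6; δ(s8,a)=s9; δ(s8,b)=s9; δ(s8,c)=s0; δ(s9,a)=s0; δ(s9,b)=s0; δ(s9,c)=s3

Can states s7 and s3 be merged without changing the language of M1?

Yes

Every state is reachable, so we keep all 10.
Start with accepting vs non-accepting: {s2,s5,s6} | {s0,s1,s3,s4,s7,s8,s9}.
Refine {s0,s1,s3,s4,s7,s8,s9} on symbol c: members go to different blocks, giving {s0,s1,s4,s8,s9} and {s3,s7}.
Refine {s0,s1,s4,s8,s9} on symbol a: members go to different blocks, giving {s1,s4,s8,s9} and {s0}.
Split {s1,s4,s8,s9} by δ(·,a) → {s1,s9} and {s4,s8}.
On input b, block {s1,s9} splits into {s1} and {s9}.
No further refinement is possible. Final partition (6 blocks): {s2,s5,s6} | {s1} | {s3,s7} | {s0} | {s4,s8} | {s9}.
s7 and s3 lie in the same block of the stable partition, so they are equivalent — no string distinguishes them.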